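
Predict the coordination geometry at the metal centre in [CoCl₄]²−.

Ligand charges: each chloride is −1. With an overall charge of −2 the cobalt centre must be in the +2 oxidation state.
Cobalt is a group-9 element; Co(II) is therefore d⁷.
Coordination number: 4.
Chloride is a weak-field ligand.
For a high-spin 3d d⁷ ion with weak-field ligands the small Δₜ gives little square-planar CFSE advantage, so four ligands adopt the sterically favoured tetrahedral geometry.

tetrahedral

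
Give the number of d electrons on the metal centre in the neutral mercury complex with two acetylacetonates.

Each acetylacetonate is −1; balancing the 0 overall charge requires Hg(II).
Mercury is a group-12 element; Hg(II) is therefore d¹⁰.

d10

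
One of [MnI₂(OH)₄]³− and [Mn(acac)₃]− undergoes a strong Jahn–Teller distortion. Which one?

[MnI₂(OH)₄]³−

[MnI₂(OH)₄]³−: Summing ligand charges against the −3 overall charge gives an oxidation state of +3 for manganese. Mn sits in group 7, so the d-electron count is 7 − 3 = 4. Hydroxide and iodide are weak-field ligands for a first-row metal, so the complex is high-spin. The t₂g³e_g¹ (high-spin) configuration has an unevenly filled e_g set; the Jahn–Teller theorem predicts a tetragonal distortion (typically axial elongation) to lift the degeneracy.
[Mn(acac)₃]−: Each acetylacetonate is −1; balancing the −1 overall charge requires Mn(II). Mn sits in group 7, so the d-electron count is 7 − 2 = 5. Acetylacetonate is a weak-field ligand for a first-row metal, so the complex is high-spin. The d⁵ configuration leaves the e_g set evenly filled (or empty) — no strong Jahn–Teller driving force.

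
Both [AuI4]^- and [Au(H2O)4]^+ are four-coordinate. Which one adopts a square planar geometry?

For [AuI4]^-: Summing ligand charges against the −1 overall charge gives an oxidation state of +3 for gold. Group 11 minus oxidation state 3 gives a d⁸ configuration. A 5d d⁸ ion has a large crystal-field splitting; square planar leaves the high-energy d_{x²−y²} orbital empty and maximises CFSE. → square planar.
For [Au(H2O)4]^+: Water is neutral; balancing the +1 overall charge requires Au(I). Gold is a group-11 element; Au(I) is therefore d¹⁰. A d¹⁰ ion has no crystal-field stabilisation preference between square planar and tetrahedral, so four ligands adopt the sterically favoured tetrahedral geometry. → tetrahedral.

[AuI4]^-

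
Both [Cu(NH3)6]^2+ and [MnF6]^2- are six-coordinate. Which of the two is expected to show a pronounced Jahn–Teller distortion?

[Cu(NH3)6]^2+: Ammonia is neutral; balancing the +2 overall charge requires Cu(II). Cu sits in group 11, so the d-electron count is 11 − 2 = 9. The t₂g⁶e_g³ configuration has an unevenly filled e_g set; the Jahn–Teller theorem predicts a tetragonal distortion (typically axial elongation) to lift the degeneracy.
[MnF6]^2-: Ligand charges: each fluoride is −1. With an overall charge of −2 the manganese centre must be in the +4 oxidation state. Manganese is a group-7 element; Mn(IV) is therefore d³. The d³ configuration leaves the e_g set evenly filled (or empty) — no strong Jahn–Teller driving force.

[Cu(NH3)6]^2+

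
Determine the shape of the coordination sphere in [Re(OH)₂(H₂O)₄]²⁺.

Ligand charges: each hydroxide is −1; water is neutral. With an overall charge of +2 the rhenium centre must be in the +4 oxidation state.
Rhenium is a group-7 element; Re(IV) is therefore d³.
Coordination number: 6.
Six donors around a single metal centre give an octahedral coordination sphere.

octahedral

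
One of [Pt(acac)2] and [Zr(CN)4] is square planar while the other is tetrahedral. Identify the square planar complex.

[Pt(acac)2]

For [Pt(acac)2]: Ligand charges: each acetylacetonate is −1. With an overall charge of 0 the platinum centre must be in the +2 oxidation state. Platinum is a group-10 element; Pt(II) is therefore d⁸. A 5d d⁸ ion has a large crystal-field splitting; square planar leaves the high-energy d_{x²−y²} orbital empty and maximises CFSE. → square planar.
For [Zr(CN)4]: Each cyanide is −1; balancing the 0 overall charge requires Zr(IV). Group 4 minus oxidation state 4 gives a d⁰ configuration. A d⁰ ion has no crystal-field stabilisation preference between square planar and tetrahedral, so four ligands adopt the sterically favoured tetrahedral geometry. → tetrahedral.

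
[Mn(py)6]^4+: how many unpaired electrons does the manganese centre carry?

3 unpaired electrons

Pyridine is neutral; balancing the +4 overall charge requires Mn(IV).
Group 7 minus oxidation state 4 gives a d³ configuration.
In an octahedral field the d³ configuration is t₂g³e_g⁰ (only one arrangement possible), giving 3 unpaired electrons.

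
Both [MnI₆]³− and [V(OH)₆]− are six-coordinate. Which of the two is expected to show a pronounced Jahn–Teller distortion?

[MnI₆]³−

[MnI₆]³−: Summing ligand charges against the −3 overall charge gives an oxidation state of +3 for manganese. Group 7 minus oxidation state 3 gives a d⁴ configuration. Iodide is a weak-field ligand for a first-row metal, so the complex is high-spin. The t₂g³e_g¹ (high-spin) configuration has an unevenly filled e_g set; the Jahn–Teller theorem predicts a tetragonal distortion (typically axial elongation) to lift the degeneracy.
[V(OH)₆]−: Each hydroxide is −1; balancing the −1 overall charge requires V(V). Group 5 minus oxidation state 5 gives a d⁰ configuration. The d⁰ configuration leaves the e_g set evenly filled (or empty) — no strong Jahn–Teller driving force.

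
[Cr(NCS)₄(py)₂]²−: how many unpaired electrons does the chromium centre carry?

Each isothiocyanate is −1; pyridine is neutral; balancing the −2 overall charge requires Cr(II).
Chromium is a group-6 element; Cr(II) is therefore d⁴.
The spin state decides the count: Isothiocyanate is a weak-field ligand for a first-row metal, so the complex is high-spin.
An octahedral high-spin d⁴ ion is t₂g³e_g¹, giving 4 unpaired electrons.

4 unpaired electrons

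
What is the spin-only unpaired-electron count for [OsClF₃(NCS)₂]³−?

Summing ligand charges against the −3 overall charge gives an oxidation state of +3 for osmium.
Osmium is a group-8 element; Os(III) is therefore d⁵.
The spin state decides the count: a 5d ion has a large Δₒ and is invariably low-spin.
An octahedral low-spin d⁵ ion is t₂g⁵e_g⁰, giving 1 unpaired electron.

1 unpaired electron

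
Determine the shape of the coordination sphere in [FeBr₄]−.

tetrahedral

Summing ligand charges against the −1 overall charge gives an oxidation state of +3 for iron.
Group 8 minus oxidation state 3 gives a d⁵ configuration.
Coordination number: 4.
Bromide is a weak-field ligand.
A high-spin d⁵ ion has zero CFSE in either geometry, so four ligands adopt the sterically favoured tetrahedral geometry.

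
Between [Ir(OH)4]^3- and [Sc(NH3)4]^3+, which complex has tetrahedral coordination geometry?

[Sc(NH3)4]^3+

For [Ir(OH)4]^3-: Each hydroxide is −1; balancing the −3 overall charge requires Ir(I). Group 9 minus oxidation state 1 gives a d⁸ configuration. A 5d d⁸ ion has a large crystal-field splitting; square planar leaves the high-energy d_{x²−y²} orbital empty and maximises CFSE. → square planar.
For [Sc(NH3)4]^3+: Ligand charges: ammonia is neutral. With an overall charge of +3 the scandium centre must be in the +3 oxidation state. Scandium is a group-3 element; Sc(III) is therefore d⁰. A d⁰ ion has no crystal-field stabilisation preference between square planar and tetrahedral, so four ligands adopt the sterically favoured tetrahedral geometry. → tetrahedral.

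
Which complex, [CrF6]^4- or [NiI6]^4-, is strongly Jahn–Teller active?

[CrF6]^4-

[CrF6]^4-: Each fluoride is −1; balancing the −4 overall charge requires Cr(II). Cr sits in group 6, so the d-electron count is 6 − 2 = 4. Fluoride is a weak-field ligand for a first-row metal, so the complex is high-spin. The t₂g³e_g¹ (high-spin) configuration has an unevenly filled e_g set; the Jahn–Teller theorem predicts a tetragonal distortion (typically axial elongation) to lift the degeneracy.
[NiI6]^4-: Summing ligand charges against the −4 overall charge gives an oxidation state of +2 for nickel. Ni sits in group 10, so the d-electron count is 10 − 2 = 8. The d⁸ configuration leaves the e_g set evenly filled (or empty) — no strong Jahn–Teller driving force.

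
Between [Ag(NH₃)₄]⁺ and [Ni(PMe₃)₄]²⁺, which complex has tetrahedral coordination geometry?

For [Ag(NH₃)₄]⁺: Ligand charges: ammonia is neutral. With an overall charge of +1 the silver centre must be in the +1 oxidation state. Group 11 minus oxidation state 1 gives a d¹⁰ configuration. A d¹⁰ ion has no crystal-field stabilisation preference between square planar and tetrahedral, so four ligands adopt the sterically favoured tetrahedral geometry. → tetrahedral.
For [Ni(PMe₃)₄]²⁺: Summing ligand charges against the +2 overall charge gives an oxidation state of +2 for nickel. Nickel is a group-10 element; Ni(II) is therefore d⁸. Trimethylphosphine is a strong-field ligand (high in the spectrochemical series). A 3d d⁸ ion with strong-field ligands gains enough CFSE to favour square planar over tetrahedral. → square planar.

[Ag(NH₃)₄]⁺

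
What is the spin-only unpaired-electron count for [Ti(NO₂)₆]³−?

Each nitro (N-bound nitrite) is −1; balancing the −3 overall charge requires Ti(III).
Titanium is a group-4 element; Ti(III) is therefore d¹.
In an octahedral field the d¹ configuration is t₂g¹e_g⁰ (only one arrangement possible), giving 1 unpaired electron.

1 unpaired electron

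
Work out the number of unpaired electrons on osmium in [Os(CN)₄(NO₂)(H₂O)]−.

2

Summing ligand charges against the −1 overall charge gives an oxidation state of +4 for osmium.
Group 8 minus oxidation state 4 gives a d⁴ configuration.
The spin state decides the count: a 5d ion has a large Δₒ and is invariably low-spin.
An octahedral low-spin d⁴ ion is t₂g⁴e_g⁰, giving 2 unpaired electrons.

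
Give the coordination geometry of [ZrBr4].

Each bromide is −1; balancing the 0 overall charge requires Zr(IV).
Group 4 minus oxidation state 4 gives a d⁰ configuration.
Coordination number: 4.
A d⁰ ion has no crystal-field stabilisation preference between square planar and tetrahedral, so four ligands adopt the sterically favoured tetrahedral geometry.

tetrahedral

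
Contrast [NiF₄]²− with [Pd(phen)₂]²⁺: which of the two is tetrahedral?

[NiF₄]²−

For [NiF₄]²−: Each fluoride is −1; balancing the −2 overall charge requires Ni(II). Nickel is a group-10 element; Ni(II) is therefore d⁸. Fluoride is a weak-field ligand. With weak-field ligands the CFSE gain from square planar is small, so a 3d d⁸ ion takes the sterically preferred tetrahedral geometry. → tetrahedral.
For [Pd(phen)₂]²⁺: 1,10-phenanthroline is neutral; balancing the +2 overall charge requires Pd(II). Group 10 minus oxidation state 2 gives a d⁸ configuration. A 4d d⁸ ion has a large crystal-field splitting; square planar leaves the high-energy d_{x²−y²} orbital empty and maximises CFSE. → square planar.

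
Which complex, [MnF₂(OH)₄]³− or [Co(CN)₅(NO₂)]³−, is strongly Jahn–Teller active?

[MnF₂(OH)₄]³−: Each fluoride is −1; each hydroxide is −1; balancing the −3 overall charge requires Mn(III). Manganese is a group-7 element; Mn(III) is therefore d⁴. Fluoride and hydroxide are weak-field ligands for a first-row metal, so the complex is high-spin. The t₂g³e_g¹ (high-spin) configuration has an unevenly filled e_g set; the Jahn–Teller theorem predicts a tetragonal distortion (typically axial elongation) to lift the degeneracy.
[Co(CN)₅(NO₂)]³−: Each cyanide is −1; each nitro (N-bound nitrite) is −1; balancing the −3 overall charge requires Co(III). Co sits in group 9, so the d-electron count is 9 − 3 = 6. Co(III) has an exceptionally large octahedral splitting and is low-spin with essentially every ligand except fluoride. The d⁶ configuration leaves the e_g set evenly filled (or empty) — no strong Jahn–Teller driving force.

[MnF₂(OH)₄]³−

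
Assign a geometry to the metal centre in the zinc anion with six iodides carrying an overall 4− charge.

octahedral

Ligand charges: each iodide is −1. With an overall charge of −4 the zinc centre must be in the +2 oxidation state.
Zinc is a group-12 element; Zn(II) is therefore d¹⁰.
Coordination number: 6.
Six donors around a single metal centre give an octahedral coordination sphere.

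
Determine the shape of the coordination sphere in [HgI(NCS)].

linear

Ligand charges: each iodide is −1; each isothiocyanate is −1. With an overall charge of 0 the mercury centre must be in the +2 oxidation state.
Hg sits in group 12, so the d-electron count is 12 − 2 = 10.
With 2 monodentate ligands the coordination number is 2.
A d¹⁰ ion with only two ligands adopts a linear arrangement (sp hybridisation; no CFSE preference).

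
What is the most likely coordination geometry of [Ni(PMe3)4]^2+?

square planar

Summing ligand charges against the +2 overall charge gives an oxidation state of +2 for nickel.
Ni sits in group 10, so the d-electron count is 10 − 2 = 8.
With 4 monodentate ligands the coordination number is 4.
Trimethylphosphine is a strong-field ligand (high in the spectrochemical series).
A 3d d⁸ ion with strong-field ligands gains enough CFSE to favour square planar over tetrahedral.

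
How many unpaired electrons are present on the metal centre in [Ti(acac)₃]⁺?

0 unpaired electrons

Summing ligand charges against the +1 overall charge gives an oxidation state of +4 for titanium.
Titanium is a group-4 element; Ti(IV) is therefore d⁰.
Counting donor atoms: 3×acetylacetonate (bidentate) → 6 donors. Coordination number = 6.
In an octahedral field the d⁰ configuration is t₂g⁰e_g⁰, giving 0 unpaired electrons.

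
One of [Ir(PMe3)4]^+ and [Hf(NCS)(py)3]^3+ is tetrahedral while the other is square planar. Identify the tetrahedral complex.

For [Ir(PMe3)4]^+: Summing ligand charges against the +1 overall charge gives an oxidation state of +1 for iridium. Ir sits in group 9, so the d-electron count is 9 − 1 = 8. A 5d d⁸ ion has a large crystal-field splitting; square planar leaves the high-energy d_{x²−y²} orbital empty and maximises CFSE. → square planar.
For [Hf(NCS)(py)3]^3+: Summing ligand charges against the +3 overall charge gives an oxidation state of +4 for hafnium. Hafnium is a group-4 element; Hf(IV) is therefore d⁰. A d⁰ ion has no crystal-field stabilisation preference between square planar and tetrahedral, so four ligands adopt the sterically favoured tetrahedral geometry. → tetrahedral.

[Hf(NCS)(py)3]^3+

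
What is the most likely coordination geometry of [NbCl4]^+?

tetrahedral

Each chloride is −1; balancing the +1 overall charge requires Nb(V).
Niobium is a group-5 element; Nb(V) is therefore d⁰.
With 4 monodentate ligands the coordination number is 4.
A d⁰ ion has no crystal-field stabilisation preference between square planar and tetrahedral, so four ligands adopt the sterically favoured tetrahedral geometry.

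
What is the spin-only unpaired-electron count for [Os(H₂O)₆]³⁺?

Summing ligand charges against the +3 overall charge gives an oxidation state of +3 for osmium.
Os sits in group 8, so the d-electron count is 8 − 3 = 5.
The spin state decides the count: a 5d ion has a large Δₒ and is invariably low-spin.
An octahedral low-spin d⁵ ion is t₂g⁵e_g⁰, giving 1 unpaired electron.

1 unpaired electron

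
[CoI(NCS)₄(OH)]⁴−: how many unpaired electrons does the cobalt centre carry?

Summing ligand charges against the −4 overall charge gives an oxidation state of +2 for cobalt.
Co sits in group 9, so the d-electron count is 9 − 2 = 7.
The spin state decides the count: Hydroxide, iodide, and isothiocyanate are weak-field ligands for a first-row metal, so the complex is high-spin.
An octahedral high-spin d⁷ ion is t₂g⁵e_g², giving 3 unpaired electrons.

3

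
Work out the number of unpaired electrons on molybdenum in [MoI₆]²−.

Summing ligand charges against the −2 overall charge gives an oxidation state of +4 for molybdenum.
Molybdenum is a group-6 element; Mo(IV) is therefore d².
In an octahedral field the d² configuration is t₂g²e_g⁰ (only one arrangement possible), giving 2 unpaired electrons.

2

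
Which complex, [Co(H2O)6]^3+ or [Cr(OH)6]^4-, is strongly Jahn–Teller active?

[Co(H2O)6]^3+: Summing ligand charges against the +3 overall charge gives an oxidation state of +3 for cobalt. Co sits in group 9, so the d-electron count is 9 − 3 = 6. Co(III) has an exceptionally large octahedral splitting and is low-spin with essentially every ligand except fluoride. The d⁶ configuration leaves the e_g set evenly filled (or empty) — no strong Jahn–Teller driving force.
[Cr(OH)6]^4-: Summing ligand charges against the −4 overall charge gives an oxidation state of +2 for chromium. Chromium is a group-6 element; Cr(II) is therefore d⁴. Hydroxide is a weak-field ligand for a first-row metal, so the complex is high-spin. The t₂g³e_g¹ (high-spin) configuration has an unevenly filled e_g set; the Jahn–Teller theorem predicts a tetragonal distortion (typically axial elongation) to lift the degeneracy.

[Cr(OH)6]^4-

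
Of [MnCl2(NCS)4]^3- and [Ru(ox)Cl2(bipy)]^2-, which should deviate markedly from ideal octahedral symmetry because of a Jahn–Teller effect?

[MnCl2(NCS)4]^3-: Summing ligand charges against the −3 overall charge gives an oxidation state of +3 for manganese. Group 7 minus oxidation state 3 gives a d⁴ configuration. Chloride and isothiocyanate are weak-field ligands for a first-row metal, so the complex is high-spin. The t₂g³e_g¹ (high-spin) configuration has an unevenly filled e_g set; the Jahn–Teller theorem predicts a tetragonal distortion (typically axial elongation) to lift the degeneracy.
[Ru(ox)Cl2(bipy)]^2-: Ligand charges: each oxalate is −2; each chloride is −1; 2,2′-bipyridine is neutral. With an overall charge of −2 the ruthenium centre must be in the +2 oxidation state. Group 8 minus oxidation state 2 gives a d⁶ configuration. A 4d ion has a large Δₒ and is invariably low-spin. The d⁶ configuration leaves the e_g set evenly filled (or empty) — no strong Jahn–Teller driving force.

[MnCl2(NCS)4]^3-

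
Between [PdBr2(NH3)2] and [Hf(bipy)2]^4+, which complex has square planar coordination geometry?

[PdBr2(NH3)2]

For [PdBr2(NH3)2]: Each bromide is −1; ammonia is neutral; balancing the 0 overall charge requires Pd(II). Pd sits in group 10, so the d-electron count is 10 − 2 = 8. A 4d d⁸ ion has a large crystal-field splitting; square planar leaves the high-energy d_{x²−y²} orbital empty and maximises CFSE. → square planar.
For [Hf(bipy)2]^4+: 2,2′-bipyridine is neutral; balancing the +4 overall charge requires Hf(IV). Group 4 minus oxidation state 4 gives a d⁰ configuration. A d⁰ ion has no crystal-field stabilisation preference between square planar and tetrahedral, so four ligands adopt the sterically favoured tetrahedral geometry. → tetrahedral.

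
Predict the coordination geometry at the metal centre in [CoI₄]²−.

tetrahedral

Summing ligand charges against the −2 overall charge gives an oxidation state of +2 for cobalt.
Co sits in group 9, so the d-electron count is 9 − 2 = 7.
With 4 monodentate ligands the coordination number is 4.
Iodide is a weak-field ligand.
For a high-spin 3d d⁷ ion with weak-field ligands the small Δₜ gives little square-planar CFSE advantage, so four ligands adopt the sterically favoured tetrahedral geometry.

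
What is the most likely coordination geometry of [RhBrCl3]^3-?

Summing ligand charges against the −3 overall charge gives an oxidation state of +1 for rhodium.
Rhodium is a group-9 element; Rh(I) is therefore d⁸.
With 4 monodentate ligands the coordination number is 4.
A 4d d⁸ ion has a large crystal-field splitting; square planar leaves the high-energy d_{x²−y²} orbital empty and maximises CFSE.

square planar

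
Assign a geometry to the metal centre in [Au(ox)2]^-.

square planar

Each oxalate is −2; balancing the −1 overall charge requires Au(III).
Au sits in group 11, so the d-electron count is 11 − 3 = 8.
Counting donor atoms: 2×oxalate (bidentate) → 4 donors. Coordination number = 4.
A 5d d⁸ ion has a large crystal-field splitting; square planar leaves the high-energy d_{x²−y²} orbital empty and maximises CFSE.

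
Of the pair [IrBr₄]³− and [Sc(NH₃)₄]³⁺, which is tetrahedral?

[Sc(NH₃)₄]³⁺

For [IrBr₄]³−: Ligand charges: each bromide is −1. With an overall charge of −3 the iridium centre must be in the +1 oxidation state. Group 9 minus oxidation state 1 gives a d⁸ configuration. A 5d d⁸ ion has a large crystal-field splitting; square planar leaves the high-energy d_{x²−y²} orbital empty and maximises CFSE. → square planar.
For [Sc(NH₃)₄]³⁺: Summing ligand charges against the +3 overall charge gives an oxidation state of +3 for scandium. Scandium is a group-3 element; Sc(III) is therefore d⁰. A d⁰ ion has no crystal-field stabilisation preference between square planar and tetrahedral, so four ligands adopt the sterically favoured tetrahedral geometry. → tetrahedral.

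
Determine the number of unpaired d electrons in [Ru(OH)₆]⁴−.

Summing ligand charges against the −4 overall charge gives an oxidation state of +2 for ruthenium.
Ru sits in group 8, so the d-electron count is 8 − 2 = 6.
The spin state decides the count: a 4d ion has a large Δₒ and is invariably low-spin.
An octahedral low-spin d⁶ ion is t₂g⁶e_g⁰, giving 0 unpaired electrons.

0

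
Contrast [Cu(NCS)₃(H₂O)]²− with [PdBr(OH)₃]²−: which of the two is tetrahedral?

[Cu(NCS)₃(H₂O)]²−

For [Cu(NCS)₃(H₂O)]²−: Each isothiocyanate is −1; water is neutral; balancing the −2 overall charge requires Cu(I). Group 11 minus oxidation state 1 gives a d¹⁰ configuration. A d¹⁰ ion has no crystal-field stabilisation preference between square planar and tetrahedral, so four ligands adopt the sterically favoured tetrahedral geometry. → tetrahedral.
For [PdBr(OH)₃]²−: Each bromide is −1; each hydroxide is −1; balancing the −2 overall charge requires Pd(II). Pd sits in group 10, so the d-electron count is 10 − 2 = 8. A 4d d⁸ ion has a large crystal-field splitting; square planar leaves the high-energy d_{x²−y²} orbital empty and maximises CFSE. → square planar.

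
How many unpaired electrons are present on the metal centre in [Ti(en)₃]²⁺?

2

Ligand charges: ethylenediamine is neutral. With an overall charge of +2 the titanium centre must be in the +2 oxidation state.
Group 4 minus oxidation state 2 gives a d² configuration.
Counting donor atoms: 3×ethylenediamine (bidentate) → 6 donors. Coordination number = 6.
In an octahedral field the d² configuration is t₂g²e_g⁰ (only one arrangement possible), giving 2 unpaired electrons.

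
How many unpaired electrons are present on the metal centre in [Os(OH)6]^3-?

1 unpaired electron

Summing ligand charges against the −3 overall charge gives an oxidation state of +3 for osmium.
Os sits in group 8, so the d-electron count is 8 − 3 = 5.
The spin state decides the count: a 5d ion has a large Δₒ and is invariably low-spin.
An octahedral low-spin d⁵ ion is t₂g⁵e_g⁰, giving 1 unpaired electron.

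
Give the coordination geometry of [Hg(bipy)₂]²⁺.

2,2′-bipyridine is neutral; balancing the +2 overall charge requires Hg(II).
Mercury is a group-12 element; Hg(II) is therefore d¹⁰.
Counting donor atoms: 2×2,2′-bipyridine (bidentate) → 4 donors. Coordination number = 4.
A d¹⁰ ion has no crystal-field stabilisation preference between square planar and tetrahedral, so four ligands adopt the sterically favoured tetrahedral geometry.

tetrahedral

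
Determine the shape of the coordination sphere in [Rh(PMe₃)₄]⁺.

Ligand charges: trimethylphosphine is neutral. With an overall charge of +1 the rhodium centre must be in the +1 oxidation state.
Rh sits in group 9, so the d-electron count is 9 − 1 = 8.
With 4 monodentate ligands the coordination number is 4.
A 4d d⁸ ion has a large crystal-field splitting; square planar leaves the high-energy d_{x²−y²} orbital empty and maximises CFSE.

square planar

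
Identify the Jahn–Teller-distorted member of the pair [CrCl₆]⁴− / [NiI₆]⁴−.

[CrCl₆]⁴−

[CrCl₆]⁴−: Ligand charges: each chloride is −1. With an overall charge of −4 the chromium centre must be in the +2 oxidation state. Chromium is a group-6 element; Cr(II) is therefore d⁴. Chloride is a weak-field ligand for a first-row metal, so the complex is high-spin. The t₂g³e_g¹ (high-spin) configuration has an unevenly filled e_g set; the Jahn–Teller theorem predicts a tetragonal distortion (typically axial elongation) to lift the degeneracy.
[NiI₆]⁴−: Summing ligand charges against the −4 overall charge gives an oxidation state of +2 for nickel. Group 10 minus oxidation state 2 gives a d⁸ configuration. The d⁸ configuration leaves the e_g set evenly filled (or empty) — no strong Jahn–Teller driving force.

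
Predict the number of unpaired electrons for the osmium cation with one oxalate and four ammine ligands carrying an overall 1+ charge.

Each oxalate is −2; ammonia is neutral; balancing the +1 overall charge requires Os(III).
Os sits in group 8, so the d-electron count is 8 − 3 = 5.
Counting donor atoms: 1×oxalate (bidentate) → 2 donors; 4×ammonia (monodentate) → 4 donors. Coordination number = 6.
The spin state decides the count: a 5d ion has a large Δₒ and is invariably low-spin.
An octahedral low-spin d⁵ ion is t₂g⁵e_g⁰, giving 1 unpaired electron.

1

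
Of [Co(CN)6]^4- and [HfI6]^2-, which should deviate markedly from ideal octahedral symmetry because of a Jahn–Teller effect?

[Co(CN)6]^4-: Summing ligand charges against the −4 overall charge gives an oxidation state of +2 for cobalt. Cobalt is a group-9 element; Co(II) is therefore d⁷. Cyanide is a strong-field ligand (high in the spectrochemical series) for a first-row metal, so the complex is low-spin. The t₂g⁶e_g¹ (low-spin) configuration has an unevenly filled e_g set; the Jahn–Teller theorem predicts a tetragonal distortion (typically axial elongation) to lift the degeneracy.
[HfI6]^2-: Summing ligand charges against the −2 overall charge gives an oxidation state of +4 for hafnium. Hafnium is a group-4 element; Hf(IV) is therefore d⁰. The d⁰ configuration leaves the e_g set evenly filled (or empty) — no strong Jahn–Teller driving force.

[Co(CN)6]^4-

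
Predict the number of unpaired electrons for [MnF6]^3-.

4 unpaired electrons

Each fluoride is −1; balancing the −3 overall charge requires Mn(III).
Manganese is a group-7 element; Mn(III) is therefore d⁴.
The spin state decides the count: Fluoride is a weak-field ligand for a first-row metal, so the complex is high-spin.
An octahedral high-spin d⁴ ion is t₂g³e_g¹, giving 4 unpaired electrons.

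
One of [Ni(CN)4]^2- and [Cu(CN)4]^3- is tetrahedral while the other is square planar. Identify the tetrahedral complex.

For [Ni(CN)4]^2-: Summing ligand charges against the −2 overall charge gives an oxidation state of +2 for nickel. Ni sits in group 10, so the d-electron count is 10 − 2 = 8. Cyanide is a strong-field ligand (high in the spectrochemical series). A 3d d⁸ ion with strong-field ligands gains enough CFSE to favour square planar over tetrahedral. → square planar.
For [Cu(CN)4]^3-: Each cyanide is −1; balancing the −3 overall charge requires Cu(I). Copper is a group-11 element; Cu(I) is therefore d¹⁰. A d¹⁰ ion has no crystal-field stabilisation preference between square planar and tetrahedral, so four ligands adopt the sterically favoured tetrahedral geometry. → tetrahedral.

[Cu(CN)4]^3-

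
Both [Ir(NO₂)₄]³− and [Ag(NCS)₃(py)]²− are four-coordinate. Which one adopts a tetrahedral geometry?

For [Ir(NO₂)₄]³−: Ligand charges: each nitro (N-bound nitrite) is −1. With an overall charge of −3 the iridium centre must be in the +1 oxidation state. Iridium is a group-9 element; Ir(I) is therefore d⁸. A 5d d⁸ ion has a large crystal-field splitting; square planar leaves the high-energy d_{x²−y²} orbital empty and maximises CFSE. → square planar.
For [Ag(NCS)₃(py)]²−: Summing ligand charges against the −2 overall charge gives an oxidation state of +1 for silver. Ag sits in group 11, so the d-electron count is 11 − 1 = 10. A d¹⁰ ion has no crystal-field stabilisation preference between square planar and tetrahedral, so four ligands adopt the sterically favoured tetrahedral geometry. → tetrahedral.

[Ag(NCS)₃(py)]²−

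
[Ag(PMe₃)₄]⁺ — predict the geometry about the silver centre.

Ligand charges: trimethylphosphine is neutral. With an overall charge of +1 the silver centre must be in the +1 oxidation state.
Silver is a group-11 element; Ag(I) is therefore d¹⁰.
Coordination number: 4.
A d¹⁰ ion has no crystal-field stabilisation preference between square planar and tetrahedral, so four ligands adopt the sterically favoured tetrahedral geometry.

tetrahedral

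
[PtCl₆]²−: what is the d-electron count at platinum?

Ligand charges: each chloride is −1. With an overall charge of −2 the platinum centre must be in the +4 oxidation state.
Pt sits in group 10, so the d-electron count is 10 − 4 = 6.

d6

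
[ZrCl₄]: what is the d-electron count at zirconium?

d0

Each chloride is −1; balancing the 0 overall charge requires Zr(IV).
Zirconium is a group-4 element; Zr(IV) is therefore d⁰.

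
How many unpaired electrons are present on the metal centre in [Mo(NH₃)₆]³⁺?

Summing ligand charges against the +3 overall charge gives an oxidation state of +3 for molybdenum.
Molybdenum is a group-6 element; Mo(III) is therefore d³.
In an octahedral field the d³ configuration is t₂g³e_g⁰ (only one arrangement possible), giving 3 unpaired electrons.

3 unpaired electrons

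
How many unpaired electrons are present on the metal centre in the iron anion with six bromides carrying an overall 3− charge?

5 unpaired electrons

Each bromide is −1; balancing the −3 overall charge requires Fe(III).
Iron is a group-8 element; Fe(III) is therefore d⁵.
The spin state decides the count: Bromide is a weak-field ligand for a first-row metal, so the complex is high-spin.
An octahedral high-spin d⁵ ion is t₂g³e_g², giving 5 unpaired electrons.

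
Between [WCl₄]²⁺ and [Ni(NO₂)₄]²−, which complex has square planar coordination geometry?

[Ni(NO₂)₄]²−

For [WCl₄]²⁺: Each chloride is −1; balancing the +2 overall charge requires W(VI). Group 6 minus oxidation state 6 gives a d⁰ configuration. A d⁰ ion has no crystal-field stabilisation preference between square planar and tetrahedral, so four ligands adopt the sterically favoured tetrahedral geometry. → tetrahedral.
For [Ni(NO₂)₄]²−: Each nitro (N-bound nitrite) is −1; balancing the −2 overall charge requires Ni(II). Group 10 minus oxidation state 2 gives a d⁸ configuration. Nitro (N-bound nitrite) is a strong-field ligand (high in the spectrochemical series). A 3d d⁸ ion with strong-field ligands gains enough CFSE to favour square planar over tetrahedral. → square planar.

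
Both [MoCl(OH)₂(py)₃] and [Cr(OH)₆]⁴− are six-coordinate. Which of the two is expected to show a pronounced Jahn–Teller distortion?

[Cr(OH)₆]⁴−

[MoCl(OH)₂(py)₃]: Each chloride is −1; each hydroxide is −1; pyridine is neutral; balancing the 0 overall charge requires Mo(III). Group 6 minus oxidation state 3 gives a d³ configuration. The d³ configuration leaves the e_g set evenly filled (or empty) — no strong Jahn–Teller driving force.
[Cr(OH)₆]⁴−: Each hydroxide is −1; balancing the −4 overall charge requires Cr(II). Group 6 minus oxidation state 2 gives a d⁴ configuration. Hydroxide is a weak-field ligand for a first-row metal, so the complex is high-spin. The t₂g³e_g¹ (high-spin) configuration has an unevenly filled e_g set; the Jahn–Teller theorem predicts a tetragonal distortion (typically axial elongation) to lift the degeneracy.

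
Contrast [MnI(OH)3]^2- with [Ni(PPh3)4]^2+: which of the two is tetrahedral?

For [MnI(OH)3]^2-: Summing ligand charges against the −2 overall charge gives an oxidation state of +2 for manganese. Mn sits in group 7, so the d-electron count is 7 − 2 = 5. A high-spin d⁵ ion has zero CFSE in either geometry, so four ligands adopt the sterically favoured tetrahedral geometry. → tetrahedral.
For [Ni(PPh3)4]^2+: Ligand charges: triphenylphosphine is neutral. With an overall charge of +2 the nickel centre must be in the +2 oxidation state. Ni sits in group 10, so the d-electron count is 10 − 2 = 8. Triphenylphosphine is a strong-field ligand (high in the spectrochemical series). A 3d d⁸ ion with strong-field ligands gains enough CFSE to favour square planar over tetrahedral. → square planar.

[MnI(OH)3]^2-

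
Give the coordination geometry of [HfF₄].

tetrahedral

Summing ligand charges against the 0 overall charge gives an oxidation state of +4 for hafnium.
Hf sits in group 4, so the d-electron count is 4 − 4 = 0.
With 4 monodentate ligands the coordination number is 4.
A d⁰ ion has no crystal-field stabilisation preference between square planar and tetrahedral, so four ligands adopt the sterically favoured tetrahedral geometry.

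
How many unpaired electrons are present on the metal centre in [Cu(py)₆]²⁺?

1 unpaired electron

Pyridine is neutral; balancing the +2 overall charge requires Cu(II).
Group 11 minus oxidation state 2 gives a d⁹ configuration.
In an octahedral field the d⁹ configuration is t₂g⁶e_g³ (only one arrangement possible), giving 1 unpaired electron.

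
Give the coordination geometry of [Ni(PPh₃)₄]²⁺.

square planar

Triphenylphosphine is neutral; balancing the +2 overall charge requires Ni(II).
Ni sits in group 10, so the d-electron count is 10 − 2 = 8.
With 4 monodentate ligands the coordination number is 4.
Triphenylphosphine is a strong-field ligand (high in the spectrochemical series).
A 3d d⁸ ion with strong-field ligands gains enough CFSE to favour square planar over tetrahedral.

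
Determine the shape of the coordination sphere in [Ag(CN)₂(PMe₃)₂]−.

tetrahedral

Each cyanide is −1; trimethylphosphine is neutral; balancing the −1 overall charge requires Ag(I).
Silver is a group-11 element; Ag(I) is therefore d¹⁰.
Coordination number: 4.
A d¹⁰ ion has no crystal-field stabilisation preference between square planar and tetrahedral, so four ligands adopt the sterically favoured tetrahedral geometry.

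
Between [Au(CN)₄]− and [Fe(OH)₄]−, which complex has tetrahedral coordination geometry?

For [Au(CN)₄]−: Each cyanide is −1; balancing the −1 overall charge requires Au(III). Gold is a group-11 element; Au(III) is therefore d⁸. A 5d d⁸ ion has a large crystal-field splitting; square planar leaves the high-energy d_{x²−y²} orbital empty and maximises CFSE. → square planar.
For [Fe(OH)₄]−: Each hydroxide is −1; balancing the −1 overall charge requires Fe(III). Fe sits in group 8, so the d-electron count is 8 − 3 = 5. A high-spin d⁵ ion has zero CFSE in either geometry, so four ligands adopt the sterically favoured tetrahedral geometry. → tetrahedral.

[Fe(OH)₄]−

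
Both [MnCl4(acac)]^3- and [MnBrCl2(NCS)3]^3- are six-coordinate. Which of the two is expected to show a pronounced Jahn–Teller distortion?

[MnBrCl2(NCS)3]^3-

[MnCl4(acac)]^3-: Summing ligand charges against the −3 overall charge gives an oxidation state of +2 for manganese. Group 7 minus oxidation state 2 gives a d⁵ configuration. Acetylacetonate and chloride are weak-field ligands for a first-row metal, so the complex is high-spin. The d⁵ configuration leaves the e_g set evenly filled (or empty) — no strong Jahn–Teller driving force.
[MnBrCl2(NCS)3]^3-: Each bromide is −1; each chloride is −1; each isothiocyanate is −1; balancing the −3 overall charge requires Mn(III). Mn sits in group 7, so the d-electron count is 7 − 3 = 4. Bromide, chloride, and isothiocyanate are weak-field ligands for a first-row metal, so the complex is high-spin. The t₂g³e_g¹ (high-spin) configuration has an unevenly filled e_g set; the Jahn–Teller theorem predicts a tetragonal distortion (typically axial elongation) to lift the degeneracy.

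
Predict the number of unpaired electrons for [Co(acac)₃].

Ligand charges: each acetylacetonate is −1. With an overall charge of 0 the cobalt centre must be in the +3 oxidation state.
Co sits in group 9, so the d-electron count is 9 − 3 = 6.
Counting donor atoms: 3×acetylacetonate (bidentate) → 6 donors. Coordination number = 6.
The spin state decides the count: Co(III) has an exceptionally large octahedral splitting and is low-spin with essentially every ligand except fluoride.
An octahedral low-spin d⁶ ion is t₂g⁶e_g⁰, giving 0 unpaired electrons.

0 unpaired electrons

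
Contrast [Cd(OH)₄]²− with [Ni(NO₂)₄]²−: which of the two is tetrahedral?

For [Cd(OH)₄]²−: Each hydroxide is −1; balancing the −2 overall charge requires Cd(II). Group 12 minus oxidation state 2 gives a d¹⁰ configuration. A d¹⁰ ion has no crystal-field stabilisation preference between square planar and tetrahedral, so four ligands adopt the sterically favoured tetrahedral geometry. → tetrahedral.
For [Ni(NO₂)₄]²−: Each nitro (N-bound nitrite) is −1; balancing the −2 overall charge requires Ni(II). Ni sits in group 10, so the d-electron count is 10 − 2 = 8. Nitro (N-bound nitrite) is a strong-field ligand (high in the spectrochemical series). A 3d d⁸ ion with strong-field ligands gains enough CFSE to favour square planar over tetrahedral. → square planar.

[Cd(OH)₄]²−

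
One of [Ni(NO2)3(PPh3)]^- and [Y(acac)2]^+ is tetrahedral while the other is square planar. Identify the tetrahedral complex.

[Y(acac)2]^+

For [Ni(NO2)3(PPh3)]^-: Summing ligand charges against the −1 overall charge gives an oxidation state of +2 for nickel. Group 10 minus oxidation state 2 gives a d⁸ configuration. Nitro (N-bound nitrite) and triphenylphosphine are strong-field ligands (high in the spectrochemical series). A 3d d⁸ ion with strong-field ligands gains enough CFSE to favour square planar over tetrahedral. → square planar.
For [Y(acac)2]^+: Summing ligand charges against the +1 overall charge gives an oxidation state of +3 for yttrium. Y sits in group 3, so the d-electron count is 3 − 3 = 0. A d⁰ ion has no crystal-field stabilisation preference between square planar and tetrahedral, so four ligands adopt the sterically favoured tetrahedral geometry. → tetrahedral.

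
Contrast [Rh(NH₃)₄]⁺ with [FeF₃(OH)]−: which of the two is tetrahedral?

For [Rh(NH₃)₄]⁺: Summing ligand charges against the +1 overall charge gives an oxidation state of +1 for rhodium. Rh sits in group 9, so the d-electron count is 9 − 1 = 8. A 4d d⁸ ion has a large crystal-field splitting; square planar leaves the high-energy d_{x²−y²} orbital empty and maximises CFSE. → square planar.
For [FeF₃(OH)]−: Each fluoride is −1; each hydroxide is −1; balancing the −1 overall charge requires Fe(III). Fe sits in group 8, so the d-electron count is 8 − 3 = 5. A high-spin d⁵ ion has zero CFSE in either geometry, so four ligands adopt the sterically favoured tetrahedral geometry. → tetrahedral.

[FeF₃(OH)]−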